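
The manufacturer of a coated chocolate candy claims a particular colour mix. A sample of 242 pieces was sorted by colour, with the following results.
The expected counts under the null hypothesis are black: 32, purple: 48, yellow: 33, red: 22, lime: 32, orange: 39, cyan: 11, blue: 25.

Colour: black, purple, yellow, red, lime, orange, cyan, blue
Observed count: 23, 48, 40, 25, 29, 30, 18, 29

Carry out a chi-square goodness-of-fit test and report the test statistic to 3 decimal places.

cat         O        E   (O−E)²/E
black      23       32     2.5313
purple     48       48     0.0000
yellow     40       33     1.4848
red        25       22     0.4091
lime       29       32     0.2813
orange     30       39     2.0769
cyan       18       11     4.4545
blue       29       25     0.6400
Sum = 11.878

11.878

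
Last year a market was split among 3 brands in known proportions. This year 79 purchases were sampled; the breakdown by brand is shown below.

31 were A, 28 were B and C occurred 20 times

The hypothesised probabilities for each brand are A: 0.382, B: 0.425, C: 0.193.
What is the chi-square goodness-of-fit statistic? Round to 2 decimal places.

2.43

Expected counts E_i = n·p_i: 79×0.382 = 30.178, 79×0.425 = 33.575, 79×0.193 = 15.247.
A: (31 − 30.178)²/30.178 = 0.675684/30.178 = 0.022
B: (28 − 33.575)²/33.575 = 31.080625/33.575 = 0.926
C: (20 − 15.247)²/15.247 = 22.591009/15.247 = 1.482
Sum = 2.43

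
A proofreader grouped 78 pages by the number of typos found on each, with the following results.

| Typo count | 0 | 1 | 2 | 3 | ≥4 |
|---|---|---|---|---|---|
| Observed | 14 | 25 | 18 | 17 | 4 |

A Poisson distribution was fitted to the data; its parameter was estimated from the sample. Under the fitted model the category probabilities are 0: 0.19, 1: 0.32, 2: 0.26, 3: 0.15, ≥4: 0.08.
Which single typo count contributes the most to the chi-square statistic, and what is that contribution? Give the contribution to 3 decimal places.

3, 2.401

Expected counts E_i = n·p_i: 78×0.19 = 14.82, 78×0.32 = 24.96, 78×0.26 = 20.28, 78×0.15 = 11.7, 78×0.08 = 6.24.
cat         O        E   (O−E)²/E
0          14    14.82     0.0454
1          25    24.96     0.0001
2          18    20.28     0.2563
3          17     11.7     2.4009
≥4          4     6.24     0.8041
The largest term is for 3: 2.401.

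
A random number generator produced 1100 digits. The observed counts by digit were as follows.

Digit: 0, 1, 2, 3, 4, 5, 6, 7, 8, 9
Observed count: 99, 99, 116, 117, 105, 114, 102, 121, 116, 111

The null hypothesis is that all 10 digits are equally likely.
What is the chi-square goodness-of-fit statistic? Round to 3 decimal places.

5.364

Expected count for each of the 10 categories: 1100/10 = 110.
χ² = (99−110)²/110 + (99−110)²/110 + (116−110)²/110 + (117−110)²/110 + (105−110)²/110 + (114−110)²/110 + (102−110)²/110 + (121−110)²/110 + (116−110)²/110 + (111−110)²/110
   = 1.1000 + 1.1000 + 0.3273 + 0.4455 + 0.2273 + 0.1455 + 0.5818 + 1.1000 + 0.3273 + 0.0091
Sum = 5.364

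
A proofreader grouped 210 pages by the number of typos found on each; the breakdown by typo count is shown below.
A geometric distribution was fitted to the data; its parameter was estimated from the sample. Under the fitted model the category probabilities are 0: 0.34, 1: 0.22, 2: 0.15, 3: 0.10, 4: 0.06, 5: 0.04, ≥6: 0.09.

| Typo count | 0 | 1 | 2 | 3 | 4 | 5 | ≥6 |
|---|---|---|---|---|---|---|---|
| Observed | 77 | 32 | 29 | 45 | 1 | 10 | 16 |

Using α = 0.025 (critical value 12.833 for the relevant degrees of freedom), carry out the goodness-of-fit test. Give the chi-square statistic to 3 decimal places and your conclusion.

43.860; reject

Expected counts E_i = n·p_i: 210×0.34 = 71.4, 210×0.22 = 46.2, 210×0.15 = 31.5, 210×0.10 = 21, 210×0.06 = 12.6, 210×0.04 = 8.4, 210×0.09 = 18.9.
0: (77 − 71.4)²/71.4 = 31.36/71.4 = 0.4392
1: (32 − 46.2)²/46.2 = 201.64/46.2 = 4.3645
2: (29 − 31.5)²/31.5 = 6.25/31.5 = 0.1984
3: (45 − 21)²/21 = 576/21 = 27.4286
4: (1 − 12.6)²/12.6 = 134.56/12.6 = 10.6794
5: (10 − 8.4)²/8.4 = 2.56/8.4 = 0.3048
≥6: (16 − 18.9)²/18.9 = 8.41/18.9 = 0.4450
Sum = 43.860
df = 5. Since 43.860 > 12.833, we reject H₀.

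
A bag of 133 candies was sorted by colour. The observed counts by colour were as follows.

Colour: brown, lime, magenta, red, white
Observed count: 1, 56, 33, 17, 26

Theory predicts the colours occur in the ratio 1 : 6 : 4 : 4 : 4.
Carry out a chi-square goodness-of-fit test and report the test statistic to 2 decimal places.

15.17

Ratio total = 19. Expected counts: 133×1/19 = 7, 133×6/19 = 42, 133×4/19 = 28, 133×4/19 = 28, 133×4/19 = 28.
χ² = (1−7)²/7 + (56−42)²/42 + (33−28)²/28 + (17−28)²/28 + (26−28)²/28
   = 5.143 + 4.667 + 0.893 + 4.321 + 0.143
Sum = 15.17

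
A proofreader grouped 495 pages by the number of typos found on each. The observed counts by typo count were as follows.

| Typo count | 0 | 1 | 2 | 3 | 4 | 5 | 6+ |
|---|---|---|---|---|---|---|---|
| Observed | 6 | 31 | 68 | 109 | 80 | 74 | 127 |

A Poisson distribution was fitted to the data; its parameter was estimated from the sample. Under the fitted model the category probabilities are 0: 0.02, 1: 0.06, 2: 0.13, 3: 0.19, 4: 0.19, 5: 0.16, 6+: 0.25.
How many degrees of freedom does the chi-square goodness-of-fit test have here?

There are k = 7 categories and 1 parameter estimated from the data, so df = 7 − 1 − 1 = 5.

5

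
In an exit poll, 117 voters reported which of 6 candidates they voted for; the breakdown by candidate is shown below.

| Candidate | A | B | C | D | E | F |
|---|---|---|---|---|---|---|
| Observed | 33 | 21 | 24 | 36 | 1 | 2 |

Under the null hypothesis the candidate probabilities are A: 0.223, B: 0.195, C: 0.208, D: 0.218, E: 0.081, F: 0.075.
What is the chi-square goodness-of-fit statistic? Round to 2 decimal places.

Expected counts E_i = n·p_i: 117×0.223 = 26.091, 117×0.195 = 22.815, 117×0.208 = 24.336, 117×0.218 = 25.506, 117×0.081 = 9.477, 117×0.075 = 8.775.
A: (33 − 26.091)²/26.091 = 47.734281/26.091 = 1.830
B: (21 − 22.815)²/22.815 = 3.294225/22.815 = 0.144
C: (24 − 24.336)²/24.336 = 0.112896/24.336 = 0.005
D: (36 − 25.506)²/25.506 = 110.124036/25.506 = 4.318
E: (1 − 9.477)²/9.477 = 71.859529/9.477 = 7.583
F: (2 − 8.775)²/8.775 = 45.900625/8.775 = 5.231
Sum = 19.11

19.11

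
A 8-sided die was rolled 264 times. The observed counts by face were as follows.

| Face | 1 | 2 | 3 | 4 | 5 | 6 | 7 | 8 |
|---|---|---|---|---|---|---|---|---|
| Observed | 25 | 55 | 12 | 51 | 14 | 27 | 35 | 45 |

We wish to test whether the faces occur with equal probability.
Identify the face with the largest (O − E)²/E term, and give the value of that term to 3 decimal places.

2, 14.667

Under H₀ each category has probability 1/8, so each expected count is 264/8 = 33.
cat         O        E   (O−E)²/E
1          25       33     1.9394
2          55       33    14.6667
3          12       33    13.3636
4          51       33     9.8182
5          14       33    10.9394
6          27       33     1.0909
7          35       33     0.1212
8          45       33     4.3636
The largest term is for 2: 14.667.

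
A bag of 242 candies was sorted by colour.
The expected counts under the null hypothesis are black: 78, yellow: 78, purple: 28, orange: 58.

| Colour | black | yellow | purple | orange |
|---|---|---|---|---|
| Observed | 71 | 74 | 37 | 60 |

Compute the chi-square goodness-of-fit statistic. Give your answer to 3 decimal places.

black: (71 − 78)²/78 = 49/78 = 0.6282
yellow: (74 − 78)²/78 = 16/78 = 0.2051
purple: (37 − 28)²/28 = 81/28 = 2.8929
orange: (60 − 58)²/58 = 4/58 = 0.0690
Sum = 3.795

3.795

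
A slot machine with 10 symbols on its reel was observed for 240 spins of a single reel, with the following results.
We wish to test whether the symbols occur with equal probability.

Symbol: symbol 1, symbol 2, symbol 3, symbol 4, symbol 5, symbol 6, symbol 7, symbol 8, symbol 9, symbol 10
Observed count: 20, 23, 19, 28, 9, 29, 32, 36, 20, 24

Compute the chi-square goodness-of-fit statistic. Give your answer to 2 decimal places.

22.17

Under H₀ each category has probability 1/10, so each expected count is 240/10 = 24.
χ² = (20−24)²/24 + (23−24)²/24 + (19−24)²/24 + (28−24)²/24 + (9−24)²/24 + (29−24)²/24 + (32−24)²/24 + (36−24)²/24 + (20−24)²/24 + (24−24)²/24
   = 0.667 + 0.042 + 1.042 + 0.667 + 9.375 + 1.042 + 2.667 + 6.000 + 0.667 + 0.000
Sum = 22.17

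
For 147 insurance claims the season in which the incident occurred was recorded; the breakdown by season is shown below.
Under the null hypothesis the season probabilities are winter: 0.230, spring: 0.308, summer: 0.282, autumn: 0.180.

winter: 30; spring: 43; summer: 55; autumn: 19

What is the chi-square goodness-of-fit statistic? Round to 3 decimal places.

Expected counts E_i = n·p_i: 147×0.230 = 33.81, 147×0.308 = 45.276, 147×0.282 = 41.454, 147×0.180 = 26.46.
cat         O        E   (O−E)²/E
winter     30    33.81     0.4293
spring     43   45.276     0.1144
summer     55   41.454     4.4265
autumn     19    26.46     2.1032
Sum = 7.073

7.073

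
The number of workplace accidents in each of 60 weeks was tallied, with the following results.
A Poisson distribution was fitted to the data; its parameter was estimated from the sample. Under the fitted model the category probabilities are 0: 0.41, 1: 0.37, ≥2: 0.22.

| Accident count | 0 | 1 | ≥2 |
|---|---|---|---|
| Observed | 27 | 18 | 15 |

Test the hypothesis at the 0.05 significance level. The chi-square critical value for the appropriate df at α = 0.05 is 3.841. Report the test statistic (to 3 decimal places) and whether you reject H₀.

1.274; do not reject

Expected counts E_i = n·p_i: 60×0.41 = 24.6, 60×0.37 = 22.2, 60×0.22 = 13.2.
0: (27 − 24.6)²/24.6 = 5.76/24.6 = 0.2341
1: (18 − 22.2)²/22.2 = 17.64/22.2 = 0.7946
≥2: (15 − 13.2)²/13.2 = 3.24/13.2 = 0.2455
Sum = 1.274
df = 1. Since 1.274 < 3.841, we do not reject H₀.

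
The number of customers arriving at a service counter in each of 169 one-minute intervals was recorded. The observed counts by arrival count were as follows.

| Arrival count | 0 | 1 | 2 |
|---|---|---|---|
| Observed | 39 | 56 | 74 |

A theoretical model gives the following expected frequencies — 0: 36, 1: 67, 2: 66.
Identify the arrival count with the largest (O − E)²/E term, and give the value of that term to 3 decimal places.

0: (39 − 36)²/36 = 9/36 = 0.2500
1: (56 − 67)²/67 = 121/67 = 1.8060
2: (74 − 66)²/66 = 64/66 = 0.9697
The largest term is for 1: 1.806.

1, 1.806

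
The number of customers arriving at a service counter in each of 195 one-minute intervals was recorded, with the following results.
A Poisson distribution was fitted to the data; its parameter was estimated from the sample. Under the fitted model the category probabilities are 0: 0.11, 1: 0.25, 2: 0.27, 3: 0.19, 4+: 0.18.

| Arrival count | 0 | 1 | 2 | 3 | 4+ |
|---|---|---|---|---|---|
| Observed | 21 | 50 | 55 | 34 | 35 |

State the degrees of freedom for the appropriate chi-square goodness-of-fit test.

3

There are k = 5 categories and 1 parameter estimated from the data, so df = 5 − 1 − 1 = 3.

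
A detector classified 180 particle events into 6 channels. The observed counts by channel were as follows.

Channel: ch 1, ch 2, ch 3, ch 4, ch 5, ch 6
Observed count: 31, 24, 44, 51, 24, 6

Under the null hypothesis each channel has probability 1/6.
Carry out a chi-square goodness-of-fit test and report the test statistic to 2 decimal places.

42.87

Expected count for each of the 6 categories: 180/6 = 30.
cat         O        E   (O−E)²/E
ch 1       31       30      0.033
ch 2       24       30      1.200
ch 3       44       30      6.533
ch 4       51       30     14.700
ch 5       24       30      1.200
ch 6        6       30     19.200
Sum = 42.87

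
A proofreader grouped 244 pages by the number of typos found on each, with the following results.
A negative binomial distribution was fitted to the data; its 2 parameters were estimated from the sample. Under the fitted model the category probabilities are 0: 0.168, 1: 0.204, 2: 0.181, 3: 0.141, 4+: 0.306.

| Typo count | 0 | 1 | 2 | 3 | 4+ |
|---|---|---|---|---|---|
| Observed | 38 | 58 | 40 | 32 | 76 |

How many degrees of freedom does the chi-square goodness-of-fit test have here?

2

There are k = 5 categories and 2 parameters estimated from the data, so df = 5 − 1 − 2 = 2.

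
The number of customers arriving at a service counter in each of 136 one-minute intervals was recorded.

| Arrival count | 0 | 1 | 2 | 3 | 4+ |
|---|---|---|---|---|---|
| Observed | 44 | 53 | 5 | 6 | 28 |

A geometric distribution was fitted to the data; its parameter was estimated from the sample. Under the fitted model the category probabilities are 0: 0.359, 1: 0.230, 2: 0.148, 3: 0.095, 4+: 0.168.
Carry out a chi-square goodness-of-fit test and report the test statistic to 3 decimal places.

31.797

Expected counts E_i = n·p_i: 136×0.359 = 48.824, 136×0.230 = 31.28, 136×0.148 = 20.128, 136×0.095 = 12.92, 136×0.168 = 22.848.
χ² = (44−48.824)²/48.824 + (53−31.28)²/31.28 + (5−20.128)²/20.128 + (6−12.92)²/12.92 + (28−22.848)²/22.848
   = 0.4766 + 15.0818 + 11.3701 + 3.7064 + 1.1617
Sum = 31.797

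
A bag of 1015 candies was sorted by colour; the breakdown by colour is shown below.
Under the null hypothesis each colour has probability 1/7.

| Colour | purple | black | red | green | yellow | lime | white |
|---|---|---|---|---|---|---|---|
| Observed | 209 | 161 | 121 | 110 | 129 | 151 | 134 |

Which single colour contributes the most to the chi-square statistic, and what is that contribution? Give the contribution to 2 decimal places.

Under H₀ each category has probability 1/7, so each expected count is 1015/7 = 145.
χ² = (209−145)²/145 + (161−145)²/145 + (121−145)²/145 + (110−145)²/145 + (129−145)²/145 + (151−145)²/145 + (134−145)²/145
   = 28.248 + 1.766 + 3.972 + 8.448 + 1.766 + 0.248 + 0.834
The largest term is for purple: 28.25.

purple, 28.25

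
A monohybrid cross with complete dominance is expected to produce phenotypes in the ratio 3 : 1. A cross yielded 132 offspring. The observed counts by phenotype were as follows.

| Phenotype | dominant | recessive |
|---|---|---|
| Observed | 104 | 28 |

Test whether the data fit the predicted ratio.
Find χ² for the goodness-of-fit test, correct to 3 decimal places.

1.010

Ratio total = 4. Expected counts: 132×3/4 = 99, 132×1/4 = 33.
dominant: (104 − 99)²/99 = 25/99 = 0.2525
recessive: (28 − 33)²/33 = 25/33 = 0.7576
Sum = 1.010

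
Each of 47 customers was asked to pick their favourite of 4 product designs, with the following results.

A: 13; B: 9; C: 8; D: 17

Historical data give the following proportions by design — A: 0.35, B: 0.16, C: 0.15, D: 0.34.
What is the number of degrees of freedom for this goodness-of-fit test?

3

There are k = 4 categories and no parameters were estimated from the data, so df = 4 − 1 = 3.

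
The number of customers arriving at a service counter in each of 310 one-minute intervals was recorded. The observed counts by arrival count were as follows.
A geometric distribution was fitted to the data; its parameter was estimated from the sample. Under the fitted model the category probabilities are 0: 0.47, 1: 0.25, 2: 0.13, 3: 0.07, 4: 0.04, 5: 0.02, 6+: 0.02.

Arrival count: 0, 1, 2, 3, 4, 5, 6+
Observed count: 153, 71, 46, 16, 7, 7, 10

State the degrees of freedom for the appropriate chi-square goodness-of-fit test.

5

There are k = 7 categories and 1 parameter estimated from the data, so df = 7 − 1 − 1 = 5.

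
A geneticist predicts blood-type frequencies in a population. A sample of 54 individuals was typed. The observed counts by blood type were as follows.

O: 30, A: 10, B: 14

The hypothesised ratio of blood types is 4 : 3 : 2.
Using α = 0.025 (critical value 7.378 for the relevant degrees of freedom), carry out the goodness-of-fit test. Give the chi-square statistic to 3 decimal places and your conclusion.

5.389; do not reject

Ratio total = 9. Expected counts: 54×4/9 = 24, 54×3/9 = 18, 54×2/9 = 12.
O: (30 − 24)²/24 = 36/24 = 1.5000
A: (10 − 18)²/18 = 64/18 = 3.5556
B: (14 − 12)²/12 = 4/12 = 0.3333
Sum = 5.389
df = 2. Since 5.389 < 7.378, we do not reject H₀.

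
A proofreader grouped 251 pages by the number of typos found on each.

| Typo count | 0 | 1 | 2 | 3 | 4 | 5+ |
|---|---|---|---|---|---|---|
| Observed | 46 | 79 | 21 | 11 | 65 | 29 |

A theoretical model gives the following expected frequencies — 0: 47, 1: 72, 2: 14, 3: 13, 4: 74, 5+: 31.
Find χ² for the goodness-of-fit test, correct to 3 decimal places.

0: (46 − 47)²/47 = 1/47 = 0.0213
1: (79 − 72)²/72 = 49/72 = 0.6806
2: (21 − 14)²/14 = 49/14 = 3.5000
3: (11 − 13)²/13 = 4/13 = 0.3077
4: (65 − 74)²/74 = 81/74 = 1.0946
5+: (29 − 31)²/31 = 4/31 = 0.1290
Sum = 5.733

5.733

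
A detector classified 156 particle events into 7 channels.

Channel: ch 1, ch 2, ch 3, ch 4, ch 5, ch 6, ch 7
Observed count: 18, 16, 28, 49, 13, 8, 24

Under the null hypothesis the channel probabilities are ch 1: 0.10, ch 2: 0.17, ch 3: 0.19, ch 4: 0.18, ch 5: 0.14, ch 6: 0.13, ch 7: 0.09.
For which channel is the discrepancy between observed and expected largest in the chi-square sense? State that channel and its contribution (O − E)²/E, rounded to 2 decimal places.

Expected counts E_i = n·p_i: 156×0.10 = 15.6, 156×0.17 = 26.52, 156×0.19 = 29.64, 156×0.18 = 28.08, 156×0.14 = 21.84, 156×0.13 = 20.28, 156×0.09 = 14.04.
ch 1: (18 − 15.6)²/15.6 = 5.76/15.6 = 0.369
ch 2: (16 − 26.52)²/26.52 = 110.6704/26.52 = 4.173
ch 3: (28 − 29.64)²/29.64 = 2.6896/29.64 = 0.091
ch 4: (49 − 28.08)²/28.08 = 437.6464/28.08 = 15.586
ch 5: (13 − 21.84)²/21.84 = 78.1456/21.84 = 3.578
ch 6: (8 − 20.28)²/20.28 = 150.7984/20.28 = 7.436
ch 7: (24 − 14.04)²/14.04 = 99.2016/14.04 = 7.066
The largest term is for ch 4: 15.59.

ch 4, 15.59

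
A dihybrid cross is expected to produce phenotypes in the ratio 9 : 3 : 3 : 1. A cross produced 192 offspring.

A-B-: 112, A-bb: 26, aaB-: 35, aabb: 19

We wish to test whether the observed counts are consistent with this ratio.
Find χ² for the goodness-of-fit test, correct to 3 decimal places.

Ratio total = 16. Expected counts: 192×9/16 = 108, 192×3/16 = 36, 192×3/16 = 36, 192×1/16 = 12.
A-B-: (112 − 108)²/108 = 16/108 = 0.1481
A-bb: (26 − 36)²/36 = 100/36 = 2.7778
aaB-: (35 − 36)²/36 = 1/36 = 0.0278
aabb: (19 − 12)²/12 = 49/12 = 4.0833
Sum = 7.037

7.037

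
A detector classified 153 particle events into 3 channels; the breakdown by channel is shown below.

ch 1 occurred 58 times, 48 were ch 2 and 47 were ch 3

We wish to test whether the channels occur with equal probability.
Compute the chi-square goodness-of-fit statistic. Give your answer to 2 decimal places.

1.45

Under H₀ each category has probability 1/3, so each expected count is 153/3 = 51.
χ² = (58−51)²/51 + (48−51)²/51 + (47−51)²/51
   = 0.961 + 0.176 + 0.314
Sum = 1.45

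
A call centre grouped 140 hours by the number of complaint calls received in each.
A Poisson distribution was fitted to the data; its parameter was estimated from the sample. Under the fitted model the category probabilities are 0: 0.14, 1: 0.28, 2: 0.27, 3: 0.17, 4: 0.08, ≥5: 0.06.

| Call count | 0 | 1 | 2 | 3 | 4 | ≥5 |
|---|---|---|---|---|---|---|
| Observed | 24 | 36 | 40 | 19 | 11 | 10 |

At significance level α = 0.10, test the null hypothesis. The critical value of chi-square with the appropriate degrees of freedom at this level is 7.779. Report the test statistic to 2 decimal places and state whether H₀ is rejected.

Expected counts E_i = n·p_i: 140×0.14 = 19.6, 140×0.28 = 39.2, 140×0.27 = 37.8, 140×0.17 = 23.8, 140×0.08 = 11.2, 140×0.06 = 8.4.
χ² = (24−19.6)²/19.6 + (36−39.2)²/39.2 + (40−37.8)²/37.8 + (19−23.8)²/23.8 + (11−11.2)²/11.2 + (10−8.4)²/8.4
   = 0.988 + 0.261 + 0.128 + 0.968 + 0.004 + 0.305
Sum = 2.65
df = 4. Since 2.65 < 7.779, we do not reject H₀.

2.65; do not reject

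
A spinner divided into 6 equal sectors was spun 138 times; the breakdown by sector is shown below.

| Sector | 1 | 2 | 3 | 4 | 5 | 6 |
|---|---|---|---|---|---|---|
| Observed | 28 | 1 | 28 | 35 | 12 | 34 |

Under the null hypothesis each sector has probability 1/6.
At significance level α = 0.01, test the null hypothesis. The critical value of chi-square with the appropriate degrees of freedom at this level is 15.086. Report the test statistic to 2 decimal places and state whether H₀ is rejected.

40.00; reject

Under H₀ each category has probability 1/6, so each expected count is 138/6 = 23.
1: (28 − 23)²/23 = 25/23 = 1.087
2: (1 − 23)²/23 = 484/23 = 21.043
3: (28 − 23)²/23 = 25/23 = 1.087
4: (35 − 23)²/23 = 144/23 = 6.261
5: (12 − 23)²/23 = 121/23 = 5.261
6: (34 − 23)²/23 = 121/23 = 5.261
Sum = 40.00
df = 5. Since 40.00 > 15.086, we reject H₀.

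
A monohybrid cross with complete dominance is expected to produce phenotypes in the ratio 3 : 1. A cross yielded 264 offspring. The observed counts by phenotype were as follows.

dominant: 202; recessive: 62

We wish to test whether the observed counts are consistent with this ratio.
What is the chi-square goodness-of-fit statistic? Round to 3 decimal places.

Ratio total = 4. Expected counts: 264×3/4 = 198, 264×1/4 = 66.
χ² = (202−198)²/198 + (62−66)²/66
   = 0.0808 + 0.2424
Sum = 0.323

0.323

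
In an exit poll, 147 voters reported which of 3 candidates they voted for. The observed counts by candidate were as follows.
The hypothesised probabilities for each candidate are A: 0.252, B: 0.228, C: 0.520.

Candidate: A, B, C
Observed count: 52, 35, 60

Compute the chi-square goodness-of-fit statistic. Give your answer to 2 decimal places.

Expected counts E_i = n·p_i: 147×0.252 = 37.044, 147×0.228 = 33.516, 147×0.520 = 76.44.
cat         O        E   (O−E)²/E
A          52   37.044      6.038
B          35   33.516      0.066
C          60    76.44      3.536
Sum = 9.64

9.64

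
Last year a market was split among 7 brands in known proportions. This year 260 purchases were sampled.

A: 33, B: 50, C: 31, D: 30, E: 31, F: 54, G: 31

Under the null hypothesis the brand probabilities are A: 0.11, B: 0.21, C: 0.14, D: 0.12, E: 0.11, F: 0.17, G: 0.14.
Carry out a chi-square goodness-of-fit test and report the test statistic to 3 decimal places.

5.087

Expected counts E_i = n·p_i: 260×0.11 = 28.6, 260×0.21 = 54.6, 260×0.14 = 36.4, 260×0.12 = 31.2, 260×0.11 = 28.6, 260×0.17 = 44.2, 260×0.14 = 36.4.
A: (33 − 28.6)²/28.6 = 19.36/28.6 = 0.6769
B: (50 − 54.6)²/54.6 = 21.16/54.6 = 0.3875
C: (31 − 36.4)²/36.4 = 29.16/36.4 = 0.8011
D: (30 − 31.2)²/31.2 = 1.44/31.2 = 0.0462
E: (31 − 28.6)²/28.6 = 5.76/28.6 = 0.2014
F: (54 − 44.2)²/44.2 = 96.04/44.2 = 2.1729
G: (31 − 36.4)²/36.4 = 29.16/36.4 = 0.8011
Sum = 5.087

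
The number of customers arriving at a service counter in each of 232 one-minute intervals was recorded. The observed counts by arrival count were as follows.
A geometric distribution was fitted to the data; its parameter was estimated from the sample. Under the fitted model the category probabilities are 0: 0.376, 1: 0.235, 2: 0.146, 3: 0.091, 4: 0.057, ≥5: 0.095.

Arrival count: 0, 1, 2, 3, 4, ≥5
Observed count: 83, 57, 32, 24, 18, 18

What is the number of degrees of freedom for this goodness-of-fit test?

4

There are k = 6 categories and 1 parameter estimated from the data, so df = 6 − 1 − 1 = 4.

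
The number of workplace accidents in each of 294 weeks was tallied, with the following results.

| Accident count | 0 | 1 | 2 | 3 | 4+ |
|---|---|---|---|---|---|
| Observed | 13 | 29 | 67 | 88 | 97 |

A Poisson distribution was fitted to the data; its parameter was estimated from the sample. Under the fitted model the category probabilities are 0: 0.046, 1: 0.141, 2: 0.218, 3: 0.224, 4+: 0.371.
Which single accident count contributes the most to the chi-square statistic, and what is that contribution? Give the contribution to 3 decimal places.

Expected counts E_i = n·p_i: 294×0.046 = 13.524, 294×0.141 = 41.454, 294×0.218 = 64.092, 294×0.224 = 65.856, 294×0.371 = 109.074.
0: (13 − 13.524)²/13.524 = 0.274576/13.524 = 0.0203
1: (29 − 41.454)²/41.454 = 155.102116/41.454 = 3.7415
2: (67 − 64.092)²/64.092 = 8.456464/64.092 = 0.1319
3: (88 − 65.856)²/65.856 = 490.356736/65.856 = 7.4459
4+: (97 − 109.074)²/109.074 = 145.781476/109.074 = 1.3365
The largest term is for 3: 7.446.

3, 7.446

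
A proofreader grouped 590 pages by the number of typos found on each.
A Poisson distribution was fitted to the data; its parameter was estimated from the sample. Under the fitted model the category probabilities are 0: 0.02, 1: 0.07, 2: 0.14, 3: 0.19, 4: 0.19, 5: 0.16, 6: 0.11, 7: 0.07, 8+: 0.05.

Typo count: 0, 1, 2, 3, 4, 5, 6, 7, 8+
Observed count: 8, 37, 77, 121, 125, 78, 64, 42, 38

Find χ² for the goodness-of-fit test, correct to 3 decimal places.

9.565

Expected counts E_i = n·p_i: 590×0.02 = 11.8, 590×0.07 = 41.3, 590×0.14 = 82.6, 590×0.19 = 112.1, 590×0.19 = 112.1, 590×0.16 = 94.4, 590×0.11 = 64.9, 590×0.07 = 41.3, 590×0.05 = 29.5.
0: (8 − 11.8)²/11.8 = 14.44/11.8 = 1.2237
1: (37 − 41.3)²/41.3 = 18.49/41.3 = 0.4477
2: (77 − 82.6)²/82.6 = 31.36/82.6 = 0.3797
3: (121 − 112.1)²/112.1 = 79.21/112.1 = 0.7066
4: (125 − 112.1)²/112.1 = 166.41/112.1 = 1.4845
5: (78 − 94.4)²/94.4 = 268.96/94.4 = 2.8492
6: (64 − 64.9)²/64.9 = 0.81/64.9 = 0.0125
7: (42 − 41.3)²/41.3 = 0.49/41.3 = 0.0119
8+: (38 − 29.5)²/29.5 = 72.25/29.5 = 2.4492
Sum = 9.565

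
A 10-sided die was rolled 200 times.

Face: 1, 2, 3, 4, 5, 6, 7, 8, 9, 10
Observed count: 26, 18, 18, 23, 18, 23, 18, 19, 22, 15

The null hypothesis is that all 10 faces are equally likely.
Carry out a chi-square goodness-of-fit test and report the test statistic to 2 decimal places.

Under H₀ each category has probability 1/10, so each expected count is 200/10 = 20.
cat         O        E   (O−E)²/E
1          26       20      1.800
2          18       20      0.200
3          18       20      0.200
4          23       20      0.450
5          18       20      0.200
6          23       20      0.450
7          18       20      0.200
8          19       20      0.050
9          22       20      0.200
10         15       20      1.250
Sum = 5.00

5.00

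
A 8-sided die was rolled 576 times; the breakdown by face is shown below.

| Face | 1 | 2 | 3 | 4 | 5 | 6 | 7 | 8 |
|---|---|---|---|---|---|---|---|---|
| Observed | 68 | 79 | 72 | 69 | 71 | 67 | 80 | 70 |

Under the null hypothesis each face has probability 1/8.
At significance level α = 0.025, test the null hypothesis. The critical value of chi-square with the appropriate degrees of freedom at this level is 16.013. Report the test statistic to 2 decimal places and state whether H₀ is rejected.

Expected count for each of the 8 categories: 576/8 = 72.
1: (68 − 72)²/72 = 16/72 = 0.222
2: (79 − 72)²/72 = 49/72 = 0.681
3: (72 − 72)²/72 = 0/72 = 0.000
4: (69 − 72)²/72 = 9/72 = 0.125
5: (71 − 72)²/72 = 1/72 = 0.014
6: (67 − 72)²/72 = 25/72 = 0.347
7: (80 − 72)²/72 = 64/72 = 0.889
8: (70 − 72)²/72 = 4/72 = 0.056
Sum = 2.33
df = 7. Since 2.33 < 16.013, we do not reject H₀.

2.33; do not reject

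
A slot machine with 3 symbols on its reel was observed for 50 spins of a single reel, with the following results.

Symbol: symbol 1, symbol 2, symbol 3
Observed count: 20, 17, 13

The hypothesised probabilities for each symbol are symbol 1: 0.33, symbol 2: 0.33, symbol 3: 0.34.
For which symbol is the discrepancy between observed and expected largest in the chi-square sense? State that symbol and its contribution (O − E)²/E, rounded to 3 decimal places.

Expected counts E_i = n·p_i: 50×0.33 = 16.5, 50×0.33 = 16.5, 50×0.34 = 17.
χ² = (20−16.5)²/16.5 + (17−16.5)²/16.5 + (13−17)²/17
   = 0.7424 + 0.0152 + 0.9412
The largest term is for symbol 3: 0.941.

symbol 3, 0.941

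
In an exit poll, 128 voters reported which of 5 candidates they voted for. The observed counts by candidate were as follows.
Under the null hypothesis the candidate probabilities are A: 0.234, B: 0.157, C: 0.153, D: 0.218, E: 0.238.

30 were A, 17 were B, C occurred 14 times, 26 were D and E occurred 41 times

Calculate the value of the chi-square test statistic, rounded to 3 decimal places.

Expected counts E_i = n·p_i: 128×0.234 = 29.952, 128×0.157 = 20.096, 128×0.153 = 19.584, 128×0.218 = 27.904, 128×0.238 = 30.464.
cat         O        E   (O−E)²/E
A          30   29.952     0.0001
B          17   20.096     0.4770
C          14   19.584     1.5922
D          26   27.904     0.1299
E          41   30.464     3.6439
Sum = 5.843

5.843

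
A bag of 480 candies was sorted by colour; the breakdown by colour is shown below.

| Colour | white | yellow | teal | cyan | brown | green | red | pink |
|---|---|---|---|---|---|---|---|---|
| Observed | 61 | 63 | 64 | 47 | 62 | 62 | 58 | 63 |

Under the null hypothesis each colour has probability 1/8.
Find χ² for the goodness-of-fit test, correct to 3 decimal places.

Under H₀ each category has probability 1/8, so each expected count is 480/8 = 60.
cat         O        E   (O−E)²/E
white      61       60     0.0167
yellow     63       60     0.1500
teal       64       60     0.2667
cyan       47       60     2.8167
brown      62       60     0.0667
green      62       60     0.0667
red        58       60     0.0667
pink       63       60     0.1500
Sum = 3.600

3.600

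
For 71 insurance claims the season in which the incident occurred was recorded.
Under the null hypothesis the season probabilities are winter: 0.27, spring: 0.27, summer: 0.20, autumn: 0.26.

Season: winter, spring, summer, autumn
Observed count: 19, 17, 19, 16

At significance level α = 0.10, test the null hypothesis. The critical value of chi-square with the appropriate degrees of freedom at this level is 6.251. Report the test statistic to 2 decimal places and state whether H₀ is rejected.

Expected counts E_i = n·p_i: 71×0.27 = 19.17, 71×0.27 = 19.17, 71×0.20 = 14.2, 71×0.26 = 18.46.
cat         O        E   (O−E)²/E
winter     19    19.17      0.002
spring     17    19.17      0.246
summer     19     14.2      1.623
autumn     16    18.46      0.328
Sum = 2.20
df = 3. Since 2.20 < 6.251, we do not reject H₀.

2.20; do not reject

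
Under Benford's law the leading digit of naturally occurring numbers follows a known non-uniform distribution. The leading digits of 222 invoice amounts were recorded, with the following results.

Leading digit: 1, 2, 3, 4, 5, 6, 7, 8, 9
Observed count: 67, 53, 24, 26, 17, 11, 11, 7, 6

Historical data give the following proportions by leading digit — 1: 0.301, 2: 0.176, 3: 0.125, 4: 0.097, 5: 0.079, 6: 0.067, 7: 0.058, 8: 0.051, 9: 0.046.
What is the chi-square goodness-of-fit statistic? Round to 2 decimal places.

11.08

Expected counts E_i = n·p_i: 222×0.301 = 66.822, 222×0.176 = 39.072, 222×0.125 = 27.75, 222×0.097 = 21.534, 222×0.079 = 17.538, 222×0.067 = 14.874, 222×0.058 = 12.876, 222×0.051 = 11.322, 222×0.046 = 10.212.
1: (67 − 66.822)²/66.822 = 0.031684/66.822 = 0.000
2: (53 − 39.072)²/39.072 = 193.989184/39.072 = 4.965
3: (24 − 27.75)²/27.75 = 14.0625/27.75 = 0.507
4: (26 − 21.534)²/21.534 = 19.945156/21.534 = 0.926
5: (17 − 17.538)²/17.538 = 0.289444/17.538 = 0.017
6: (11 − 14.874)²/14.874 = 15.007876/14.874 = 1.009
7: (11 − 12.876)²/12.876 = 3.519376/12.876 = 0.273
8: (7 − 11.322)²/11.322 = 18.679684/11.322 = 1.650
9: (6 − 10.212)²/10.212 = 17.740944/10.212 = 1.737
Sum = 11.08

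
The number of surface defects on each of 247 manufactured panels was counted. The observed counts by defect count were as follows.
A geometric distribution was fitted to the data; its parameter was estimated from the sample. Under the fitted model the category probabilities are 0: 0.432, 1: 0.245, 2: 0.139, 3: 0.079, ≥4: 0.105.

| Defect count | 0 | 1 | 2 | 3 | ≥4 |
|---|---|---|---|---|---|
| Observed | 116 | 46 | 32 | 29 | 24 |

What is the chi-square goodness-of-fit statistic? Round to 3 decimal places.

Expected counts E_i = n·p_i: 247×0.432 = 106.704, 247×0.245 = 60.515, 247×0.139 = 34.333, 247×0.079 = 19.513, 247×0.105 = 25.935.
cat         O        E   (O−E)²/E
0         116  106.704     0.8099
1          46   60.515     3.4815
2          32   34.333     0.1585
3          29   19.513     4.6125
≥4         24   25.935     0.1444
Sum = 9.207

9.207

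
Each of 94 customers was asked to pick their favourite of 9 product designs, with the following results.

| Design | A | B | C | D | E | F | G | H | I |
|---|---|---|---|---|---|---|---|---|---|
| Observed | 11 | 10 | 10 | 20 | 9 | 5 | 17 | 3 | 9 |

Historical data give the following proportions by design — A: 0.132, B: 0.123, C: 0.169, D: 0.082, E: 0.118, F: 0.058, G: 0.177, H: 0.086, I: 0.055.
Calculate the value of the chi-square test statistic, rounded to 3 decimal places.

28.628

Expected counts E_i = n·p_i: 94×0.132 = 12.408, 94×0.123 = 11.562, 94×0.169 = 15.886, 94×0.082 = 7.708, 94×0.118 = 11.092, 94×0.058 = 5.452, 94×0.177 = 16.638, 94×0.086 = 8.084, 94×0.055 = 5.17.
χ² = (11−12.408)²/12.408 + (10−11.562)²/11.562 + (10−15.886)²/15.886 + (20−7.708)²/7.708 + (9−11.092)²/11.092 + (5−5.452)²/5.452 + (17−16.638)²/16.638 + (3−8.084)²/8.084 + (9−5.17)²/5.17
   = 0.1598 + 0.2110 + 2.1809 + 19.6021 + 0.3946 + 0.0375 + 0.0079 + 3.1973 + 2.8373
Sum = 28.628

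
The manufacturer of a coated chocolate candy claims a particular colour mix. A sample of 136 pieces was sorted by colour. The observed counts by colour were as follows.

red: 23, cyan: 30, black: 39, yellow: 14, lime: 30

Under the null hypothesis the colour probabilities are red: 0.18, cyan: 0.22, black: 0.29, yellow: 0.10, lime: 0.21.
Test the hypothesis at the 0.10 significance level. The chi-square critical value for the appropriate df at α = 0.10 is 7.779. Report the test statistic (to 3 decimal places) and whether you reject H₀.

Expected counts E_i = n·p_i: 136×0.18 = 24.48, 136×0.22 = 29.92, 136×0.29 = 39.44, 136×0.10 = 13.6, 136×0.21 = 28.56.
cat         O        E   (O−E)²/E
red        23    24.48     0.0895
cyan       30    29.92     0.0002
black      39    39.44     0.0049
yellow     14     13.6     0.0118
lime       30    28.56     0.0726
Sum = 0.179
df = 4. Since 0.179 < 7.779, we do not reject H₀.

0.179; do not reject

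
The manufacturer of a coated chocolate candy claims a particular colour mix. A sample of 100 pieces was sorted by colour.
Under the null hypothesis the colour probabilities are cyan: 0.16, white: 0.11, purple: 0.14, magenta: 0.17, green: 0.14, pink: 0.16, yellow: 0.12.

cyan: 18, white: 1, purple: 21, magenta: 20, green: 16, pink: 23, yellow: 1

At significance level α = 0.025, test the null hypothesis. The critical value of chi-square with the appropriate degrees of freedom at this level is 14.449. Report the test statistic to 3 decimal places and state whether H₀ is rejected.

Expected counts E_i = n·p_i: 100×0.16 = 16, 100×0.11 = 11, 100×0.14 = 14, 100×0.17 = 17, 100×0.14 = 14, 100×0.16 = 16, 100×0.12 = 12.
cat          O        E   (O−E)²/E
cyan        18       16     0.2500
white        1       11     9.0909
purple      21       14     3.5000
magenta     20       17     0.5294
green       16       14     0.2857
pink        23       16     3.0625
yellow       1       12    10.0833
Sum = 26.802
df = 6. Since 26.802 > 14.449, we reject H₀.

26.802; reject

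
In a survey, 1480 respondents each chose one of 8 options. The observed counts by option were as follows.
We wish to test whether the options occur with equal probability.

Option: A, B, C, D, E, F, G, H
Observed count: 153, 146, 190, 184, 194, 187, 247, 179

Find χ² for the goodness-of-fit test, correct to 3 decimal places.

35.330

Expected count for each of the 8 categories: 1480/8 = 185.
A: (153 − 185)²/185 = 1024/185 = 5.5351
B: (146 − 185)²/185 = 1521/185 = 8.2216
C: (190 − 185)²/185 = 25/185 = 0.1351
D: (184 − 185)²/185 = 1/185 = 0.0054
E: (194 − 185)²/185 = 81/185 = 0.4378
F: (187 − 185)²/185 = 4/185 = 0.0216
G: (247 − 185)²/185 = 3844/185 = 20.7784
H: (179 − 185)²/185 = 36/185 = 0.1946
Sum = 35.330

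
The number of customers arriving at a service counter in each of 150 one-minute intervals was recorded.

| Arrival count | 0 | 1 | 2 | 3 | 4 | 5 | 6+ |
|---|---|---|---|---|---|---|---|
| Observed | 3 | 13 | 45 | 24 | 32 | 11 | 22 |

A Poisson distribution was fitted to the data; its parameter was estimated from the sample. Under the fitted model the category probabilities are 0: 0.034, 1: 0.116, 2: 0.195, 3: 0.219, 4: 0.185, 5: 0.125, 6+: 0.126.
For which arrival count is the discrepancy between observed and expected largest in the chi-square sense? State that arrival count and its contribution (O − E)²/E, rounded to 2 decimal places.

Expected counts E_i = n·p_i: 150×0.034 = 5.1, 150×0.116 = 17.4, 150×0.195 = 29.25, 150×0.219 = 32.85, 150×0.185 = 27.75, 150×0.125 = 18.75, 150×0.126 = 18.9.
cat         O        E   (O−E)²/E
0           3      5.1      0.865
1          13     17.4      1.113
2          45    29.25      8.481
3          24    32.85      2.384
4          32    27.75      0.651
5          11    18.75      3.203
6+         22     18.9      0.508
The largest term is for 2: 8.48.

2, 8.48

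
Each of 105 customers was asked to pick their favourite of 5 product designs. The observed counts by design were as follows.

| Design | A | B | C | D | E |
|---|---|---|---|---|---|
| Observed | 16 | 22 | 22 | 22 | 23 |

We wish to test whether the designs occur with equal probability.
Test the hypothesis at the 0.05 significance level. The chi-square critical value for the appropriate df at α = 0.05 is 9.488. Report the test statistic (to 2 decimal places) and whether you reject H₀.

1.52; do not reject

Expected count for each of the 5 categories: 105/5 = 21.
A: (16 − 21)²/21 = 25/21 = 1.190
B: (22 − 21)²/21 = 1/21 = 0.048
C: (22 − 21)²/21 = 1/21 = 0.048
D: (22 − 21)²/21 = 1/21 = 0.048
E: (23 − 21)²/21 = 4/21 = 0.190
Sum = 1.52
df = 4. Since 1.52 < 9.488, we do not reject H₀.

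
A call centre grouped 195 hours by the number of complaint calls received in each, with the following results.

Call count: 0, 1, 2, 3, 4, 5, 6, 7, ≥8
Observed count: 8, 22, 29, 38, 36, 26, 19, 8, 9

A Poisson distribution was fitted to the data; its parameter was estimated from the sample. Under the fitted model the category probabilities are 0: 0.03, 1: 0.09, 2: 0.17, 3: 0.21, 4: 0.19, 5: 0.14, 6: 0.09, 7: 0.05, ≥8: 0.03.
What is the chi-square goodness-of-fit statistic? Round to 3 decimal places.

Expected counts E_i = n·p_i: 195×0.03 = 5.85, 195×0.09 = 17.55, 195×0.17 = 33.15, 195×0.21 = 40.95, 195×0.19 = 37.05, 195×0.14 = 27.3, 195×0.09 = 17.55, 195×0.05 = 9.75, 195×0.03 = 5.85.
cat         O        E   (O−E)²/E
0           8     5.85     0.7902
1          22    17.55     1.1283
2          29    33.15     0.5195
3          38    40.95     0.2125
4          36    37.05     0.0298
5          26     27.3     0.0619
6          19    17.55     0.1198
7           8     9.75     0.3141
≥8          9     5.85     1.6962
Sum = 4.872

4.872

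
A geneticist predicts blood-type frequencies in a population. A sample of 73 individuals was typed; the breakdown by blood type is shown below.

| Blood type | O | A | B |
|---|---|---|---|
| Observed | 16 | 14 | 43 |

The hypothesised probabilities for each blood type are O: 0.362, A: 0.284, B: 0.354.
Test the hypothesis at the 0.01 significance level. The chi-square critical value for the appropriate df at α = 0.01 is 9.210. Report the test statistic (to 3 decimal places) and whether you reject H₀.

17.692; reject

Expected counts E_i = n·p_i: 73×0.362 = 26.426, 73×0.284 = 20.732, 73×0.354 = 25.842.
χ² = (16−26.426)²/26.426 + (14−20.732)²/20.732 + (43−25.842)²/25.842
   = 4.1134 + 2.1860 + 11.3922
Sum = 17.692
df = 2. Since 17.692 > 9.210, we reject H₀.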